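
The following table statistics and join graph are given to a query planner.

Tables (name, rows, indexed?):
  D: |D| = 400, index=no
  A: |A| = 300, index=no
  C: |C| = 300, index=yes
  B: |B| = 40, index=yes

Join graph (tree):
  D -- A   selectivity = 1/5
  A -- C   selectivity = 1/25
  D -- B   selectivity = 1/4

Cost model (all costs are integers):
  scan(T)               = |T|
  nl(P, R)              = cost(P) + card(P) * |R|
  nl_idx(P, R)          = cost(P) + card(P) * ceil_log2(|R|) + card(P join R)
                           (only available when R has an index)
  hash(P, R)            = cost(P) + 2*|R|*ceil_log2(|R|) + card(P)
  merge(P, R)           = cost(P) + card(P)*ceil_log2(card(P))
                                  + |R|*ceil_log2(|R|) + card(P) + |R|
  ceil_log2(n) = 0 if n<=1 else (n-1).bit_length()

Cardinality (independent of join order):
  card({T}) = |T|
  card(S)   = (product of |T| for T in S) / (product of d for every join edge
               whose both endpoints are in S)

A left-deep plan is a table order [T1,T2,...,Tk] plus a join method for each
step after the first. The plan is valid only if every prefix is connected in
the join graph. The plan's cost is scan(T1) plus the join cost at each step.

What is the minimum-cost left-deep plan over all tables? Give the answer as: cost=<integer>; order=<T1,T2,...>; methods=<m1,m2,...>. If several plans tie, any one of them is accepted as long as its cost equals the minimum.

Selinger DP (subsets sized 1..n):
  {D}: scan cost=400, card=400
  {A}: scan cost=300, card=300
  {C}: scan cost=300, card=300
  {B}: scan cost=40, card=40
  {AD}: card=24000; try (A,hash)→6200, (D,merge)→7300, (A,merge)→7400, (D,hash)→7800, (D,nl)→120300, (A,nl)→120400; best=6200 via (A,hash)
  {BD}: card=4000; try (B,hash)→1280, (D,merge)→4320, (B,merge)→4680, (B,nl_idx)→6800, (D,hash)→7280, (D,nl)→16040 …(+1); best=1280 via (B,hash)
  {AC}: card=3600; try (C,hash)→6000, (A,hash)→6000, (C,merge)→6300, (A,merge)→6300, (C,nl_idx)→6600, (C,nl)→90300 …(+1); best=6000 via (C,hash)
  {ACD}: card=288000; try (D,hash)→16800, (C,hash)→35600, (D,merge)→56800, (C,merge)→393200, (C,nl_idx)→510200, (D,nl)→1446000 …(+1); best=16800 via (D,hash)
  {ABD}: card=240000; try (A,hash)→10680, (B,hash)→30680, (A,merge)→56280, (B,nl_idx)→390200, (B,merge)→390480, (B,nl)→966200 …(+1); best=10680 via (A,hash)
  {ABCD}: card=2880000; try (C,hash)→256080, (B,hash)→305280, (C,merge)→4573680, (B,nl_idx)→4624800, (C,nl_idx)→5050680, (B,merge)→5777080 …(+2); best=256080 via (C,hash)

cost=256080; order=D,B,A,C; methods=hash,hash,hash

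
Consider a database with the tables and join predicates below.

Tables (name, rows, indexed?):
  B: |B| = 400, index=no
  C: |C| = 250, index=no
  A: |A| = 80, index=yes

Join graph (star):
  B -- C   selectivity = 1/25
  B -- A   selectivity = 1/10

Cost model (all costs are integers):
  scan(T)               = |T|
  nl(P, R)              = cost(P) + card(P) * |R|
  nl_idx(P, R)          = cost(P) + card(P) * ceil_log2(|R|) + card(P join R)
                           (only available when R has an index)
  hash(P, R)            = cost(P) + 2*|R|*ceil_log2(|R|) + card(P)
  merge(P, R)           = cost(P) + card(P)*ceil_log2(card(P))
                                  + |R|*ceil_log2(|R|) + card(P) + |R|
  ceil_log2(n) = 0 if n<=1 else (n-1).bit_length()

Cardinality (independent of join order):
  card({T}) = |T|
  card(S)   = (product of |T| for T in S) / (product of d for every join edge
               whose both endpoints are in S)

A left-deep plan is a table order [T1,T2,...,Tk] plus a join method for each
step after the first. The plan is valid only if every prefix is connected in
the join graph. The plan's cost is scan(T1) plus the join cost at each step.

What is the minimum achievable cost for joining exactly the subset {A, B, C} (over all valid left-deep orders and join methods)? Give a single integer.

9120

Selinger DP over subsets of {A,B,C}:
  {B}: scan cost=400, card=400
  {C}: scan cost=250, card=250
  {A}: scan cost=80, card=80
  {BC}: card=4000; try (C,hash)→4800, (B,merge)→6500, (C,merge)→6650, (B,hash)→7700, (B,nl)→100250, (C,nl)→100400; best=4800 via (C,hash)
  {AB}: card=3200; try (A,hash)→1920, (B,merge)→4720, (A,merge)→5040, (A,nl_idx)→6400, (B,hash)→7360, (B,nl)→32080 …(+1); best=1920 via (A,hash)
  {ABC}: card=32000; try (C,hash)→9120, (A,hash)→9920, (C,merge)→45770, (A,merge)→57440, (A,nl_idx)→64800, (A,nl)→324800 …(+1); best=9120 via (C,hash)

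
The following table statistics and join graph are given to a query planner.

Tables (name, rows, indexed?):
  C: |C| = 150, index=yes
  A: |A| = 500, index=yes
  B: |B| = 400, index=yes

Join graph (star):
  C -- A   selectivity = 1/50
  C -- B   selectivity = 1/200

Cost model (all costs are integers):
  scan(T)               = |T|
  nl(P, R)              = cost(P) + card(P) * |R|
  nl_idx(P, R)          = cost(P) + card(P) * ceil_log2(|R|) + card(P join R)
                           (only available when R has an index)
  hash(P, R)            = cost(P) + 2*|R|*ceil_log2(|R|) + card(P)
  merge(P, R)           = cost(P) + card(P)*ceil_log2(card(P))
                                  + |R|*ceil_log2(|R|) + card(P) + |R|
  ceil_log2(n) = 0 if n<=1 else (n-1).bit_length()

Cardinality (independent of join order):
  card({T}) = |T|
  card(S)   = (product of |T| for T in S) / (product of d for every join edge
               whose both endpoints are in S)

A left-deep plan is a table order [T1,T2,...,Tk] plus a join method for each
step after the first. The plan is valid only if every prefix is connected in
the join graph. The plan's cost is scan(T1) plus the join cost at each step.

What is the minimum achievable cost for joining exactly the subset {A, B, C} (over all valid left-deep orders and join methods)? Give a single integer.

Selinger DP over subsets of {A,B,C}:
  {C}: scan cost=150, card=150
  {A}: scan cost=500, card=500
  {B}: scan cost=400, card=400
  {AC}: card=1500; try (A,nl_idx)→3000, (C,hash)→3400, (C,nl_idx)→6000, (A,merge)→6500, (C,merge)→6850, (A,hash)→9300 …(+2); best=3000 via (A,nl_idx)
  {BC}: card=300; try (B,nl_idx)→1800, (C,hash)→3200, (C,nl_idx)→3900, (B,merge)→5500, (C,merge)→5750, (B,hash)→7500 …(+2); best=1800 via (B,nl_idx)
  {ABC}: card=3000; try (A,nl_idx)→7500, (A,merge)→9800, (A,hash)→11100, (B,hash)→11700, (B,nl_idx)→19500, (B,merge)→25000 …(+2); best=7500 via (A,nl_idx)

7500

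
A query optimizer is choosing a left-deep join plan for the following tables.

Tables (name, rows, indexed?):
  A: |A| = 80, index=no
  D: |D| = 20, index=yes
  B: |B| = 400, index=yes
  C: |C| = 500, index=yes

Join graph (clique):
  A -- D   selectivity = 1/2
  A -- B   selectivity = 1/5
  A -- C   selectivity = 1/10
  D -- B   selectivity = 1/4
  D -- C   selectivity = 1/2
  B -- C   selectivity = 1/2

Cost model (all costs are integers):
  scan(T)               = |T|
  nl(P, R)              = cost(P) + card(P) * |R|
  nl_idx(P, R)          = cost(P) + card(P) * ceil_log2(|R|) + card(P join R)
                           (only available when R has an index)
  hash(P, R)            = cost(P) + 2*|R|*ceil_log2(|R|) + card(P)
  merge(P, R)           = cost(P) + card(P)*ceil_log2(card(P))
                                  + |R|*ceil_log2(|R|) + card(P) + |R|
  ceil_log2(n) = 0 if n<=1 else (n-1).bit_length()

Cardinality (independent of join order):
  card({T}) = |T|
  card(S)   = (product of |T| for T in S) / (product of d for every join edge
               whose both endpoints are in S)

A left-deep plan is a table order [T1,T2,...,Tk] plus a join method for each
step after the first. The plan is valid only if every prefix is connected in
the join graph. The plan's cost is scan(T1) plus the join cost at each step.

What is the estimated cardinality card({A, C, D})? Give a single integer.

20000

Tables in S: A(80), C(500), D(20)
Edges inside S: A-D(d=2), A-C(d=10), D-C(d=2)
numerator = 80 * 500 * 20 = 800000
denominator = 2 * 10 * 2 = 40
card(S) = 800000 / 40 = 20000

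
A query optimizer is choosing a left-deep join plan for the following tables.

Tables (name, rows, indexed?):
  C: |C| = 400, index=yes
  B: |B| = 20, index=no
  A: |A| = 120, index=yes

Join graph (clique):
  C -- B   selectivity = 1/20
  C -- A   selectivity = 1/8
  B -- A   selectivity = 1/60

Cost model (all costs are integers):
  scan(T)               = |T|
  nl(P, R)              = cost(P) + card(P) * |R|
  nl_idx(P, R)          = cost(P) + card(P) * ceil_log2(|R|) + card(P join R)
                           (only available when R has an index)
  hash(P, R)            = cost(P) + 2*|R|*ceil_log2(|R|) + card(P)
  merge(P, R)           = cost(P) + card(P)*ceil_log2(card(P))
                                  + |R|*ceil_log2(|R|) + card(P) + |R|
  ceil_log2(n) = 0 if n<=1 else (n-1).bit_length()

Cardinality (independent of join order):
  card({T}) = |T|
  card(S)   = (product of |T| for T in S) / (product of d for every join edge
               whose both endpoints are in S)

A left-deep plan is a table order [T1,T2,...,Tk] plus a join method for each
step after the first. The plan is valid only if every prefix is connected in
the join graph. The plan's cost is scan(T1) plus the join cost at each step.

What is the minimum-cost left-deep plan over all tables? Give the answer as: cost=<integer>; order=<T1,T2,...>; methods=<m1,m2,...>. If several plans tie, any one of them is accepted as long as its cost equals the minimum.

Selinger DP (subsets sized 1..n):
  {C}: scan cost=400, card=400
  {B}: scan cost=20, card=20
  {A}: scan cost=120, card=120
  {BC}: card=400; try (C,nl_idx)→600, (B,hash)→1000, (C,merge)→4140, (B,merge)→4520, (C,hash)→7240, (C,nl)→8020 …(+1); best=600 via (C,nl_idx)
  {AC}: card=6000; try (A,hash)→2480, (C,merge)→5080, (A,merge)→5360, (C,nl_idx)→7200, (C,hash)→7440, (A,nl_idx)→9200 …(+2); best=2480 via (A,hash)
  {AB}: card=40; try (A,nl_idx)→200, (B,hash)→440, (A,merge)→1100, (B,merge)→1200, (A,hash)→1720, (A,nl)→2420 …(+1); best=200 via (A,nl_idx)
  {ABC}: card=100; try (C,nl_idx)→660, (A,hash)→2680, (A,nl_idx)→3500, (C,merge)→4480, (A,merge)→5560, (C,hash)→7440 …(+5); best=660 via (C,nl_idx)

cost=660; order=B,A,C; methods=nl_idx,nl_idx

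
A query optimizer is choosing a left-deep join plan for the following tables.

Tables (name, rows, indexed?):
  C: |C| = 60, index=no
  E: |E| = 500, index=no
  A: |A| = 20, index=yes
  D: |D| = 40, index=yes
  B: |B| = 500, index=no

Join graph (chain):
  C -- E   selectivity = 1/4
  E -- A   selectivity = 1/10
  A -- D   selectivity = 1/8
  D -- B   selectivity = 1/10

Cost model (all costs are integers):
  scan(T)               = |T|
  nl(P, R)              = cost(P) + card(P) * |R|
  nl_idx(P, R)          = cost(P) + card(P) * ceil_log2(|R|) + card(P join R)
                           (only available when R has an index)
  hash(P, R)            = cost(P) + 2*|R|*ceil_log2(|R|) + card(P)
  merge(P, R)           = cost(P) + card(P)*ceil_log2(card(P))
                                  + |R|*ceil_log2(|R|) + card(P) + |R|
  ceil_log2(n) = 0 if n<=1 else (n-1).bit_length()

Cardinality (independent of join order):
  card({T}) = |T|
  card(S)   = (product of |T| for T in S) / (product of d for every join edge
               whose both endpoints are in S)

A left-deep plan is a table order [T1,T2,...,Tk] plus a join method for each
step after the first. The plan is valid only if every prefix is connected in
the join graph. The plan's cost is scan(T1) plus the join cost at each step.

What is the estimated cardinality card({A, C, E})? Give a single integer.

15000

Tables in S: A(20), C(60), E(500)
Edges inside S: C-E(d=4), E-A(d=10)
numerator = 20 * 60 * 500 = 600000
denominator = 4 * 10 = 40
card(S) = 600000 / 40 = 15000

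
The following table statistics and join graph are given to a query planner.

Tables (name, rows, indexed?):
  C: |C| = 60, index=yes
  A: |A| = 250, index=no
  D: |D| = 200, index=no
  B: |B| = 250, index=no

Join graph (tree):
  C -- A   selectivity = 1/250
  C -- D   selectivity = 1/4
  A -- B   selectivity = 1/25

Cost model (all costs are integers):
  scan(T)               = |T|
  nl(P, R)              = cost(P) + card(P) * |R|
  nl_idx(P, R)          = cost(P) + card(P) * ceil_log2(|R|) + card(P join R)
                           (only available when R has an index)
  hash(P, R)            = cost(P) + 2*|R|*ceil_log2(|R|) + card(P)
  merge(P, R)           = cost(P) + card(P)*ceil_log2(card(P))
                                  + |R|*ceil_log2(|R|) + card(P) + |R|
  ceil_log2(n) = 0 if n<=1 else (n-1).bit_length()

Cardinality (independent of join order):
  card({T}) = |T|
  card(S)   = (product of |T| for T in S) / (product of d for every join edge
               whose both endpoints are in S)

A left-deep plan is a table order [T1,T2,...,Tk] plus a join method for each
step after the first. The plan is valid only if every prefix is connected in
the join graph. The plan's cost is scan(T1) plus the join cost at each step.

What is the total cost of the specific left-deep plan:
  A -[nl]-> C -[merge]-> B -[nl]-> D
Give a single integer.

step 1: scan A: cost=250, card=250
step 2: join C via nl
    card(P join C) = 250*60/(250) = 60
    cost = 250 + 250*60 = 15250
step 3: join B via merge
    card(P join B) = 60*250/(25) = 600
    cost = 15250 + 60*6 + 250*8 + 60 + 250 = 17920
step 4: join D via nl
    card(P join D) = 600*200/(4) = 30000
    cost = 17920 + 600*200 = 137920

137920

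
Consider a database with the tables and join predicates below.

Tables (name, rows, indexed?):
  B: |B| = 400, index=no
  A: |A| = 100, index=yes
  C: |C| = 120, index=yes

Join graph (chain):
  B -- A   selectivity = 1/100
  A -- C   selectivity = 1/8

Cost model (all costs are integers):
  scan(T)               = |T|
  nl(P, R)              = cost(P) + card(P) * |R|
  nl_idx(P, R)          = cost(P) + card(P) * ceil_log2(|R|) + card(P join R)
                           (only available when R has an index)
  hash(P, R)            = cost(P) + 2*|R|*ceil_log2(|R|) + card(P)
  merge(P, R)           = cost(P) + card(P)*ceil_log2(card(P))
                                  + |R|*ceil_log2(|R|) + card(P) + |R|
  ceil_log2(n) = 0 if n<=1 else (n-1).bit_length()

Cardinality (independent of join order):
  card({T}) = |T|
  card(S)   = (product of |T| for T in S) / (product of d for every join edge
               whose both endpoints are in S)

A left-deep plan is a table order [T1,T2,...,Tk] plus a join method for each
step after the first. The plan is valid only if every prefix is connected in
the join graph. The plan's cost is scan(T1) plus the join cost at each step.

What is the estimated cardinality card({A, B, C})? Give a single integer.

6000

Tables in S: A(100), B(400), C(120)
Edges inside S: B-A(d=100), A-C(d=8)
numerator = 100 * 400 * 120 = 4800000
denominator = 100 * 8 = 800
card(S) = 4800000 / 800 = 6000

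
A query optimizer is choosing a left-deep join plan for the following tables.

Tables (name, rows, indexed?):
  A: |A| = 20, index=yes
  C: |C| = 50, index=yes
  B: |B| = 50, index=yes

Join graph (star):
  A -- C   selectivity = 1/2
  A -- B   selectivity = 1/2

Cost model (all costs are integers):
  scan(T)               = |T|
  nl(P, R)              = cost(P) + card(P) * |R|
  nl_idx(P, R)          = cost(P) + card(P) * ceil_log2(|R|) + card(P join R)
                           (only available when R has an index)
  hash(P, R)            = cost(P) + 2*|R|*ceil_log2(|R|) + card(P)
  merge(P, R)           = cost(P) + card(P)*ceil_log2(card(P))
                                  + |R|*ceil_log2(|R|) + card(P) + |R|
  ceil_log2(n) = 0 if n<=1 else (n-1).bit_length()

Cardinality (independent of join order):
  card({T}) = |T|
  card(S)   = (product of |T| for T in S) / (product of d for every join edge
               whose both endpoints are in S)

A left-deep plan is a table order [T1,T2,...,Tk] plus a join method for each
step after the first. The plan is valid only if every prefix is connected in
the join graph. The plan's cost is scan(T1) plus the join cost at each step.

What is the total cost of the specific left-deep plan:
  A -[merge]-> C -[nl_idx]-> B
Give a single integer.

15990

step 1: scan A: cost=20, card=20
step 2: join C via merge
    card(P join C) = 20*50/(2) = 500
    cost = 20 + 20*5 + 50*6 + 20 + 50 = 490
step 3: join B via nl_idx
    card(P join B) = 500*50/(2) = 12500
    cost = 490 + 500*6 + 12500 = 15990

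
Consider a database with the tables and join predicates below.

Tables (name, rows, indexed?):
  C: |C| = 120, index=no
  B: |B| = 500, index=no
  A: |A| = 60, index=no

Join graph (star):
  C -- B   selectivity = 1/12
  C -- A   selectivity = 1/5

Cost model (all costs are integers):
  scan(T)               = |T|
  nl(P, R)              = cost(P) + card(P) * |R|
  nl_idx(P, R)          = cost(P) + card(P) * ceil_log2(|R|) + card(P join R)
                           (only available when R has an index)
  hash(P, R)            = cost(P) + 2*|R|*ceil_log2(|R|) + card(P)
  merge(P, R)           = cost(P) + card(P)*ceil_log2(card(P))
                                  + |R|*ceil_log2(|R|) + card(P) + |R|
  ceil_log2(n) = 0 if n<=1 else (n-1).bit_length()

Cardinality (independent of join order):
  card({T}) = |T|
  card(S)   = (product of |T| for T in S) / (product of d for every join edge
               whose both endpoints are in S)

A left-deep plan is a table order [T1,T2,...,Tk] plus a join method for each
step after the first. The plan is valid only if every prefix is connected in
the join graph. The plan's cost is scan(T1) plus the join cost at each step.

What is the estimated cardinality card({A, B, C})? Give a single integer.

60000

Tables in S: A(60), B(500), C(120)
Edges inside S: C-B(d=12), C-A(d=5)
numerator = 60 * 500 * 120 = 3600000
denominator = 12 * 5 = 60
card(S) = 3600000 / 60 = 60000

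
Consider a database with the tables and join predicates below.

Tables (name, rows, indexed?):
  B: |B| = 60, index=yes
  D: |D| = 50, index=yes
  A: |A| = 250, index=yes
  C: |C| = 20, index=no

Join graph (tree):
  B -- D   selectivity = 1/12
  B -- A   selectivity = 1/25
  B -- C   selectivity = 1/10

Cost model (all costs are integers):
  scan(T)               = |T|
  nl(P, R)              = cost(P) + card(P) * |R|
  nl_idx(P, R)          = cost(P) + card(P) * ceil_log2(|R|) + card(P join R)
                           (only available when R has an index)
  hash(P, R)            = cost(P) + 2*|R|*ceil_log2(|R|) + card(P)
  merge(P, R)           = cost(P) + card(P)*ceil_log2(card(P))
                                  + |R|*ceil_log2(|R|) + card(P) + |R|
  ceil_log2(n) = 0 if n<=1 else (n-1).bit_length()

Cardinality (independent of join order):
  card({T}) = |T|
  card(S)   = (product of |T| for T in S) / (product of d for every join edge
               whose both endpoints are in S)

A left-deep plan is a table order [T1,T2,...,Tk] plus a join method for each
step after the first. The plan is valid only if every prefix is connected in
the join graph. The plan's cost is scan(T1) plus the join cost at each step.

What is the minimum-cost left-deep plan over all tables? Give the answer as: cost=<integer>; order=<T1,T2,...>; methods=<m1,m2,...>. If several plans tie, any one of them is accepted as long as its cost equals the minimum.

Selinger DP (subsets sized 1..n):
  {B}: scan cost=60, card=60
  {D}: scan cost=50, card=50
  {A}: scan cost=250, card=250
  {C}: scan cost=20, card=20
  {BD}: card=250; try (B,nl_idx)→600, (D,nl_idx)→670, (D,hash)→720, (B,hash)→820, (B,merge)→820, (D,merge)→830 …(+2); best=600 via (B,nl_idx)
  {AB}: card=600; try (A,nl_idx)→1140, (B,hash)→1220, (B,nl_idx)→2350, (A,merge)→2730, (B,merge)→2920, (A,hash)→4120 …(+2); best=1140 via (A,nl_idx)
  {BC}: card=120; try (B,nl_idx)→260, (C,hash)→320, (B,merge)→560, (C,merge)→600, (B,hash)→760, (B,nl)→1220 …(+1); best=260 via (B,nl_idx)
  {ABD}: card=2500; try (D,hash)→2340, (A,hash)→4850, (A,merge)→5100, (A,nl_idx)→5100, (D,nl_idx)→7240, (D,merge)→8090 …(+2); best=2340 via (D,hash)
  {BCD}: card=500; try (D,hash)→980, (C,hash)→1050, (D,nl_idx)→1480, (D,merge)→1570, (C,merge)→2970, (C,nl)→5600 …(+1); best=980 via (D,hash)
  {ABC}: card=1200; try (C,hash)→1940, (A,nl_idx)→2420, (A,merge)→3470, (A,hash)→4380, (C,merge)→7860, (C,nl)→13140 …(+1); best=1940 via (C,hash)
  {ABCD}: card=5000; try (D,hash)→3740, (C,hash)→5040, (A,hash)→5480, (A,merge)→8230, (A,nl_idx)→9980, (D,nl_idx)→14140 …(+5); best=3740 via (D,hash)

cost=3740; order=B,A,C,D; methods=nl_idx,hash,hash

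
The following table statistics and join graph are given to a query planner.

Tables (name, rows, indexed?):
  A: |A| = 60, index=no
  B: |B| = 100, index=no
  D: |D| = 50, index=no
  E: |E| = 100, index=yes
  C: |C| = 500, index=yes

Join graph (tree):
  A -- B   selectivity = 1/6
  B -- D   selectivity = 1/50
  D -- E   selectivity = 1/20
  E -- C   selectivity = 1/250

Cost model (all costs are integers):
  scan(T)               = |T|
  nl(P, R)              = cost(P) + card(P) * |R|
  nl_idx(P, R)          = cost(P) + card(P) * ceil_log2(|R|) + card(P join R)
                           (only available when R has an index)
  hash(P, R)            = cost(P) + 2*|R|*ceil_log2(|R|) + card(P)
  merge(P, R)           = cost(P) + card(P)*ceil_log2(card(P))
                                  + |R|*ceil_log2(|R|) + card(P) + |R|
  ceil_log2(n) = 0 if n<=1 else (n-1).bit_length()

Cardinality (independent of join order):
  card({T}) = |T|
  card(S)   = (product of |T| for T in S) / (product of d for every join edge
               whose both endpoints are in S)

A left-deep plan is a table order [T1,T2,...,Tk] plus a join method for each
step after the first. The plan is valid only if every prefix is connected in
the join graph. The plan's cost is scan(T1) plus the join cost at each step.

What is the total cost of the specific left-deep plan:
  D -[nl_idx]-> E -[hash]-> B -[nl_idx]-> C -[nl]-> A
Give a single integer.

67800

step 1: scan D: cost=50, card=50
step 2: join E via nl_idx
    card(P join E) = 50*100/(20) = 250
    cost = 50 + 50*7 + 250 = 650
step 3: join B via hash
    card(P join B) = 250*100/(50) = 500
    cost = 650 + 2*100*7 + 250 = 2300
step 4: join C via nl_idx
    card(P join C) = 500*500/(250) = 1000
    cost = 2300 + 500*9 + 1000 = 7800
step 5: join A via nl
    card(P join A) = 1000*60/(6) = 10000
    cost = 7800 + 1000*60 = 67800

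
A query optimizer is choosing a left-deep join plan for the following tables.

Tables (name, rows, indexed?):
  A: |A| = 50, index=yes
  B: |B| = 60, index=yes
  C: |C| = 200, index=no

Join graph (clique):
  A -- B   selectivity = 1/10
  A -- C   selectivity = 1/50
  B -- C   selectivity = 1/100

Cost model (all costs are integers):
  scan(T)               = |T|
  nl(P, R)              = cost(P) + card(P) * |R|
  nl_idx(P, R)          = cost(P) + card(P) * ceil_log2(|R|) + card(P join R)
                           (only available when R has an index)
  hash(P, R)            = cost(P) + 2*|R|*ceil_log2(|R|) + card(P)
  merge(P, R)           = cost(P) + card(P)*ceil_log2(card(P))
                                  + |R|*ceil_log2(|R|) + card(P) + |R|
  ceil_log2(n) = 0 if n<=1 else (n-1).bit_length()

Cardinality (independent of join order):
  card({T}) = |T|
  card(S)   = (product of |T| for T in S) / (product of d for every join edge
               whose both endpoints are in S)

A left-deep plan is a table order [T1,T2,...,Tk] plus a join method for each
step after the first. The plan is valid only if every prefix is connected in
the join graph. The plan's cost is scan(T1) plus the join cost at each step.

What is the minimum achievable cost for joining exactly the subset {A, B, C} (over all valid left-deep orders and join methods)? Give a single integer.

Selinger DP over subsets of {A,B,C}:
  {A}: scan cost=50, card=50
  {B}: scan cost=60, card=60
  {C}: scan cost=200, card=200
  {AB}: card=300; try (B,nl_idx)→650, (A,hash)→720, (A,nl_idx)→720, (B,hash)→820, (B,merge)→820, (A,merge)→830 …(+2); best=650 via (B,nl_idx)
  {AC}: card=200; try (A,hash)→1000, (A,nl_idx)→1600, (C,merge)→2200, (A,merge)→2350, (C,hash)→3300, (C,nl)→10050 …(+1); best=1000 via (A,hash)
  {BC}: card=120; try (B,hash)→1120, (B,nl_idx)→1520, (C,merge)→2280, (B,merge)→2420, (C,hash)→3320, (C,nl)→12060 …(+1); best=1120 via (B,hash)
  {ABC}: card=12; try (A,hash)→1840, (A,nl_idx)→1852, (B,hash)→1920, (B,nl_idx)→2212, (A,merge)→2430, (B,merge)→3220 …(+5); best=1840 via (A,hash)

1840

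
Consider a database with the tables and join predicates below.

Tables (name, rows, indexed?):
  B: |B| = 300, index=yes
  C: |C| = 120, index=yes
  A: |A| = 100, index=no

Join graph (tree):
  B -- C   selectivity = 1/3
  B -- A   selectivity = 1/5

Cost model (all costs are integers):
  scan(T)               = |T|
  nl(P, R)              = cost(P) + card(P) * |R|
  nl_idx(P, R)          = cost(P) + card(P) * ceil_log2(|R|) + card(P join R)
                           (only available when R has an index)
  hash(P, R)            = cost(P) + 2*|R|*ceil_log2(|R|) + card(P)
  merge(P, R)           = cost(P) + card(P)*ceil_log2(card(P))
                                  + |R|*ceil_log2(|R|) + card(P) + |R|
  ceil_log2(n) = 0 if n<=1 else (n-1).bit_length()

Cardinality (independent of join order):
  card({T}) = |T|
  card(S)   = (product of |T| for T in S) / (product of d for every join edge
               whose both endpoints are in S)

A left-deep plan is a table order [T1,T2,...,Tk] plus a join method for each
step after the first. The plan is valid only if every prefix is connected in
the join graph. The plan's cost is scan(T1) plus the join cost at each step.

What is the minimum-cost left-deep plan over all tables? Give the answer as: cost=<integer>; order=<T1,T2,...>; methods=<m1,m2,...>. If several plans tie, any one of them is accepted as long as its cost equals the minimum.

Selinger DP (subsets sized 1..n):
  {B}: scan cost=300, card=300
  {C}: scan cost=120, card=120
  {A}: scan cost=100, card=100
  {BC}: card=12000; try (C,hash)→2280, (B,merge)→4080, (C,merge)→4260, (B,hash)→5640, (B,nl_idx)→13200, (C,nl_idx)→14400 …(+2); best=2280 via (C,hash)
  {AB}: card=6000; try (A,hash)→2000, (B,merge)→3900, (A,merge)→4100, (B,hash)→5600, (B,nl_idx)→7000, (B,nl)→30100 …(+1); best=2000 via (A,hash)
  {ABC}: card=240000; try (C,hash)→9680, (A,hash)→15680, (C,merge)→86960, (A,merge)→183080, (C,nl_idx)→284000, (C,nl)→722000 …(+1); best=9680 via (C,hash)

cost=9680; order=B,A,C; methods=hash,hash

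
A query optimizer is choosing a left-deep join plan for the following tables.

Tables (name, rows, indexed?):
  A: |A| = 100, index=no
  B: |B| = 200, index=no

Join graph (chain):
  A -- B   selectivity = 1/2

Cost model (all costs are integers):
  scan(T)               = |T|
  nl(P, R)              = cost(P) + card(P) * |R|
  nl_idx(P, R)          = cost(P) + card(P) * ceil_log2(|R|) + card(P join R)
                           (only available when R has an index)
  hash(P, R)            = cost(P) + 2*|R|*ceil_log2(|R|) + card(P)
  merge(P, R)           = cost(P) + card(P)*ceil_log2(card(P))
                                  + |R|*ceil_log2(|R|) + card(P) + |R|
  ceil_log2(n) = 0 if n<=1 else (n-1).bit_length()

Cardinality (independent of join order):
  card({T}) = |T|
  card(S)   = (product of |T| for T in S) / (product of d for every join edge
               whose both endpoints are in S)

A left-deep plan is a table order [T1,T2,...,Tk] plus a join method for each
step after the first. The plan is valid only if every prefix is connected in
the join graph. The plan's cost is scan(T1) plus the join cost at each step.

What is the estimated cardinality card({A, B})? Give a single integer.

10000

Tables in S: A(100), B(200)
Edges inside S: A-B(d=2)
numerator = 100 * 200 = 20000
denominator = 2 = 2
card(S) = 20000 / 2 = 10000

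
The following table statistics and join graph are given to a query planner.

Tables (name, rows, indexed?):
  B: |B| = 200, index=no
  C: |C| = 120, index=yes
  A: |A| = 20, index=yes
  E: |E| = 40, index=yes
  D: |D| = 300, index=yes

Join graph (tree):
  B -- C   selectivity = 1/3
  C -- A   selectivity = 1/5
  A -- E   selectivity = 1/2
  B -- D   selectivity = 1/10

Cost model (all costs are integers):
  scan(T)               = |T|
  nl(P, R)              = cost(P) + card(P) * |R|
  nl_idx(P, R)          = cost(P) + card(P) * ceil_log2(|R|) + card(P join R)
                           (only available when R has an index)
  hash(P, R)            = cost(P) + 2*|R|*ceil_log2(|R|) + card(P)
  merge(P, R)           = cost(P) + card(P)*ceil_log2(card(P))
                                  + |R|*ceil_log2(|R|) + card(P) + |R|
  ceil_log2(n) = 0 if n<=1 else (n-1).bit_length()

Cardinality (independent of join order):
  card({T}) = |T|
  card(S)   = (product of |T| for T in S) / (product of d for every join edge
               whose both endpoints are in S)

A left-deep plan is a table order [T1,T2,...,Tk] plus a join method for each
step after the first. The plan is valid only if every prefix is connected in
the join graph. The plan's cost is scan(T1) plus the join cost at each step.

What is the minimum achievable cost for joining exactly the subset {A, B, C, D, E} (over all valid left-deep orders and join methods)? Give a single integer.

Selinger DP over subsets of {A,B,C,D,E}:
  {B}: scan cost=200, card=200
  {C}: scan cost=120, card=120
  {A}: scan cost=20, card=20
  {E}: scan cost=40, card=40
  {D}: scan cost=300, card=300
  {BC}: card=8000; try (C,hash)→2080, (B,merge)→2880, (C,merge)→2960, (B,hash)→3440, (C,nl_idx)→9600, (B,nl)→24120 …(+1); best=2080 via (C,hash)
  {BD}: card=6000; try (B,hash)→3800, (D,merge)→5000, (B,merge)→5100, (D,hash)→5800, (D,nl_idx)→8000, (D,nl)→60200 …(+1); best=3800 via (B,hash)
  {AC}: card=480; try (A,hash)→440, (C,nl_idx)→640, (C,merge)→1100, (A,merge)→1200, (A,nl_idx)→1200, (C,hash)→1720 …(+2); best=440 via (A,hash)
  {AE}: card=400; try (A,hash)→280, (E,merge)→420, (A,merge)→440, (E,hash)→520, (E,nl_idx)→540, (A,nl_idx)→640 …(+2); best=280 via (A,hash)
  {ABC}: card=32000; try (B,hash)→4120, (B,merge)→7040, (A,hash)→10280, (A,nl_idx)→74080, (B,nl)→96440, (A,merge)→114200 …(+1); best=4120 via (B,hash)
  {BCD}: card=240000; try (C,hash)→11480, (D,hash)→15480, (C,merge)→88760, (D,merge)→117080, (C,nl_idx)→285800, (D,nl_idx)→314080 …(+2); best=11480 via (C,hash)
  {ACE}: card=9600; try (E,hash)→1400, (C,hash)→2360, (C,merge)→5240, (E,merge)→5520, (C,nl_idx)→12680, (E,nl_idx)→12920 …(+2); best=1400 via (E,hash)
  {ABCE}: card=640000; try (B,hash)→14200, (E,hash)→36600, (B,merge)→147200, (E,merge)→516400, (E,nl_idx)→836120, (E,nl)→1284120 …(+1); best=14200 via (B,hash)
  {ABCD}: card=960000; try (D,hash)→41520, (A,hash)→251680, (D,merge)→519120, (D,nl_idx)→1252120, (A,nl_idx)→2171480, (A,merge)→4571600 …(+2); best=41520 via (D,hash)
  {ABCDE}: card=19200000; try (D,hash)→659600, (E,hash)→1002000, (D,merge)→13457200, (E,merge)→20201800, (D,nl_idx)→24974200, (E,nl_idx)→25001520 …(+2); best=659600 via (D,hash)

659600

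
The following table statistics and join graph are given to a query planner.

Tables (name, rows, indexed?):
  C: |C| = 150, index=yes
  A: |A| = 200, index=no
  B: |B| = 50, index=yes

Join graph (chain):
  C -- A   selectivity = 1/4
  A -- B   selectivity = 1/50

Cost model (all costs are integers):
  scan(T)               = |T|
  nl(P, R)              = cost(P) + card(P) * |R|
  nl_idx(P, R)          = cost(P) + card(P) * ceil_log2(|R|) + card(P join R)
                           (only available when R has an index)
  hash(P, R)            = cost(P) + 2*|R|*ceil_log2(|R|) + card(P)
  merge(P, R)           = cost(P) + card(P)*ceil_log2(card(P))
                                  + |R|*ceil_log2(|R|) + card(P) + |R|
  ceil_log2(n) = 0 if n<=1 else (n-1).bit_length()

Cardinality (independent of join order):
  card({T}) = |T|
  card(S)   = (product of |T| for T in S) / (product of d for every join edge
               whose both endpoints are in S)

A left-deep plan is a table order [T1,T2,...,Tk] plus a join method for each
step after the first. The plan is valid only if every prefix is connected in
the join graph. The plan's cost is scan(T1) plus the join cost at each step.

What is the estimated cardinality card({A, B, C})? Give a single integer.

Tables in S: A(200), B(50), C(150)
Edges inside S: C-A(d=4), A-B(d=50)
numerator = 200 * 50 * 150 = 1500000
denominator = 4 * 50 = 200
card(S) = 1500000 / 200 = 7500

7500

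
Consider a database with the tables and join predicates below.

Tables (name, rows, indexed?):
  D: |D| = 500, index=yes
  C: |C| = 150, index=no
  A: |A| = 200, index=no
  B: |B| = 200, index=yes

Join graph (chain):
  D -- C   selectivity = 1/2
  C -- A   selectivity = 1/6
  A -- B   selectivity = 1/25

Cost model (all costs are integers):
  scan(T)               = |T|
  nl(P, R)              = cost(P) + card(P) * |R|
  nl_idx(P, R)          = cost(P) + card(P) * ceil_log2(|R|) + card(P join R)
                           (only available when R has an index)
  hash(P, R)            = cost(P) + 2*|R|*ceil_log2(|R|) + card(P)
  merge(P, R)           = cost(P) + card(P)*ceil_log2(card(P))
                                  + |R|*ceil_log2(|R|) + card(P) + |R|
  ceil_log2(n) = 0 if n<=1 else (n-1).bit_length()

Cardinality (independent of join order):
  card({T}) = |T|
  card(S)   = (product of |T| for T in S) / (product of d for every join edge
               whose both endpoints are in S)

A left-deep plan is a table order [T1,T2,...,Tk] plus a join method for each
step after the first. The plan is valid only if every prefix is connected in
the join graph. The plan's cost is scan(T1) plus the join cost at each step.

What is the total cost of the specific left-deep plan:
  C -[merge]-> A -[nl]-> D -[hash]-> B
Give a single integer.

3756500

step 1: scan C: cost=150, card=150
step 2: join A via merge
    card(P join A) = 150*200/(6) = 5000
    cost = 150 + 150*8 + 200*8 + 150 + 200 = 3300
step 3: join D via nl
    card(P join D) = 5000*500/(2) = 1250000
    cost = 3300 + 5000*500 = 2503300
step 4: join B via hash
    card(P join B) = 1250000*200/(25) = 10000000
    cost = 2503300 + 2*200*8 + 1250000 = 3756500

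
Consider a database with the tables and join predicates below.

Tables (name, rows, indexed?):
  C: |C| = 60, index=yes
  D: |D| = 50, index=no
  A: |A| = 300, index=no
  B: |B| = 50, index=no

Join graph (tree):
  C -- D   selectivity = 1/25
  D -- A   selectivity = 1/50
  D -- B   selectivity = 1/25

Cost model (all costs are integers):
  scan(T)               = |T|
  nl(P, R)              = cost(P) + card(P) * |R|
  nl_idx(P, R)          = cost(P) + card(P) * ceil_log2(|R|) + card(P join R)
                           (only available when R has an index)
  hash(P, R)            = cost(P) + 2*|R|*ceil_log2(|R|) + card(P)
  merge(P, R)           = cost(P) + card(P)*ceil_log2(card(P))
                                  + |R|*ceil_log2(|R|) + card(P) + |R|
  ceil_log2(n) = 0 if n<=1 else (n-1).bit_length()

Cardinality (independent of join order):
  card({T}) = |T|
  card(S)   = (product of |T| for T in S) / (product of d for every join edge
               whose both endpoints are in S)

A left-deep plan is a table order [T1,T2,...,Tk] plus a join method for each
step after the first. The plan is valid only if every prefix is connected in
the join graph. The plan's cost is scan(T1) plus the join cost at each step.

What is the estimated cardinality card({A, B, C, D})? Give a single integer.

Tables in S: A(300), B(50), C(60), D(50)
Edges inside S: C-D(d=25), D-A(d=50), D-B(d=25)
numerator = 300 * 50 * 60 * 50 = 45000000
denominator = 25 * 50 * 25 = 31250
card(S) = 45000000 / 31250 = 1440

1440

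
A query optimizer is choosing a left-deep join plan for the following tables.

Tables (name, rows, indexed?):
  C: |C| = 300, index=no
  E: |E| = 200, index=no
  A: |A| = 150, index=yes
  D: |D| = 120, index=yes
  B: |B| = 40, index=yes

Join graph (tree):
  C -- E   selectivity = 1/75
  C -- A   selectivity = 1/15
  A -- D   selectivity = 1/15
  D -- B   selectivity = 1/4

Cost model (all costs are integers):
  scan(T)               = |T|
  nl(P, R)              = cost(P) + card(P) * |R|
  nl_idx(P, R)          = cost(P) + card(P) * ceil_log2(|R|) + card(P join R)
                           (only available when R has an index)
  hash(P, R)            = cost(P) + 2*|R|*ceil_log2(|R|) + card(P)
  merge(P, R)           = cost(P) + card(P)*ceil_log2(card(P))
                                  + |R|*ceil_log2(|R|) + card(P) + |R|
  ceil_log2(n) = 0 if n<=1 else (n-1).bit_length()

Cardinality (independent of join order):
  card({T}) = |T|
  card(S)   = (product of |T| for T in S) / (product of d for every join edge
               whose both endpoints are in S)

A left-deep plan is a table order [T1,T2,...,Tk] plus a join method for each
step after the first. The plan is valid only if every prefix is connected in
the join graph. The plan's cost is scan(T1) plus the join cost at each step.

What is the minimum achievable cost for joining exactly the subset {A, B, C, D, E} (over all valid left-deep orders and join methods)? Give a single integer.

81160

Selinger DP over subsets of {A,B,C,D,E}:
  {C}: scan cost=300, card=300
  {E}: scan cost=200, card=200
  {A}: scan cost=150, card=150
  {D}: scan cost=120, card=120
  {B}: scan cost=40, card=40
  {CE}: card=800; try (E,hash)→3800, (C,merge)→5000, (E,merge)→5100, (C,hash)→5800, (C,nl)→60200, (E,nl)→60300; best=3800 via (E,hash)
  {AC}: card=3000; try (A,hash)→3000, (C,merge)→4500, (A,merge)→4650, (C,hash)→5700, (A,nl_idx)→5700, (C,nl)→45150 …(+1); best=3000 via (A,hash)
  {AD}: card=1200; try (D,hash)→1980, (A,nl_idx)→2280, (D,nl_idx)→2400, (A,merge)→2430, (D,merge)→2460, (A,hash)→2640 …(+2); best=1980 via (D,hash)
  {BD}: card=1200; try (B,hash)→720, (D,merge)→1280, (B,merge)→1360, (D,nl_idx)→1520, (D,hash)→1760, (B,nl_idx)→2040 …(+2); best=720 via (B,hash)
  {ACE}: card=8000; try (A,hash)→7000, (E,hash)→9200, (A,merge)→13950, (A,nl_idx)→18200, (E,merge)→43800, (A,nl)→123800 …(+1); best=7000 via (A,hash)
  {ACD}: card=24000; try (D,hash)→7680, (C,hash)→8580, (C,merge)→19380, (D,merge)→42960, (D,nl_idx)→48000, (C,nl)→361980 …(+1); best=7680 via (D,hash)
  {ABD}: card=12000; try (B,hash)→3660, (A,hash)→4320, (A,merge)→16470, (B,merge)→16660, (B,nl_idx)→21180, (A,nl_idx)→22320 …(+2); best=3660 via (B,hash)
  {ACDE}: card=64000; try (D,hash)→16680, (E,hash)→34880, (D,merge)→119960, (D,nl_idx)→127000, (E,merge)→393480, (D,nl)→967000 …(+1); best=16680 via (D,hash)
  {ABCD}: card=240000; try (C,hash)→21060, (B,hash)→32160, (C,merge)→186660, (B,nl_idx)→391680, (B,merge)→391960, (B,nl)→967680 …(+1); best=21060 via (C,hash)
  {ABCDE}: card=640000; try (B,hash)→81160, (E,hash)→264260, (B,nl_idx)→1040680, (B,merge)→1104960, (B,nl)→2576680, (E,merge)→4582860 …(+1); best=81160 via (B,hash)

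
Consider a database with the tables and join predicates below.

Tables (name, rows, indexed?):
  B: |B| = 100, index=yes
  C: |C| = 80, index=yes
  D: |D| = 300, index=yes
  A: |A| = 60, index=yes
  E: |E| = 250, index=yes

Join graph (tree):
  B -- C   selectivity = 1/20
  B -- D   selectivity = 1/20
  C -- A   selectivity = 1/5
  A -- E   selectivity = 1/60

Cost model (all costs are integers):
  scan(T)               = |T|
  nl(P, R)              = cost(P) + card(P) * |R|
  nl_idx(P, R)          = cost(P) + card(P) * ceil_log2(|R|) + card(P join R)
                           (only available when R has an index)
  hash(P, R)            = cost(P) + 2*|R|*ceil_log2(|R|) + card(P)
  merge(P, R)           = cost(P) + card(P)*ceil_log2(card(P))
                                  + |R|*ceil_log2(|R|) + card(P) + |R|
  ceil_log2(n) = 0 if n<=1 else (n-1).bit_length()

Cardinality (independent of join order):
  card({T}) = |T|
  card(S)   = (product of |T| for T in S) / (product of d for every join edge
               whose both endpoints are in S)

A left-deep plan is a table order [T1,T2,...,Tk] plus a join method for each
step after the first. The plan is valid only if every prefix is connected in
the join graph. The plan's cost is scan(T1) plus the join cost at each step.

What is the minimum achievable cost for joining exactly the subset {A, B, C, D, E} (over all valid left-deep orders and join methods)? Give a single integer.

Selinger DP over subsets of {A,B,C,D,E}:
  {B}: scan cost=100, card=100
  {C}: scan cost=80, card=80
  {D}: scan cost=300, card=300
  {A}: scan cost=60, card=60
  {E}: scan cost=250, card=250
  {BC}: card=400; try (B,nl_idx)→1040, (C,nl_idx)→1200, (C,hash)→1320, (B,merge)→1520, (C,merge)→1540, (B,hash)→1560 …(+2); best=1040 via (B,nl_idx)
  {BD}: card=1500; try (B,hash)→2000, (D,nl_idx)→2500, (D,merge)→3900, (B,nl_idx)→3900, (B,merge)→4100, (D,hash)→5600 …(+2); best=2000 via (B,hash)
  {AC}: card=960; try (A,hash)→880, (C,merge)→1120, (A,merge)→1140, (C,hash)→1240, (C,nl_idx)→1440, (A,nl_idx)→1520 …(+2); best=880 via (A,hash)
  {AE}: card=250; try (E,nl_idx)→790, (A,hash)→1220, (A,nl_idx)→2000, (E,merge)→2730, (A,merge)→2920, (E,hash)→4120 …(+2); best=790 via (E,nl_idx)
  {BCD}: card=6000; try (C,hash)→4620, (D,hash)→6840, (D,merge)→8040, (D,nl_idx)→10640, (C,nl_idx)→18500, (C,merge)→20640 …(+2); best=4620 via (C,hash)
  {ABC}: card=4800; try (A,hash)→2160, (B,hash)→3240, (A,merge)→5460, (A,nl_idx)→8240, (B,merge)→12240, (B,nl_idx)→12400 …(+2); best=2160 via (A,hash)
  {ACE}: card=4000; try (C,hash)→2160, (C,merge)→3680, (E,hash)→5840, (C,nl_idx)→6540, (E,nl_idx)→12560, (E,merge)→13690 …(+2); best=2160 via (C,hash)
  {ABCD}: card=72000; try (A,hash)→11340, (D,hash)→12360, (D,merge)→72360, (A,merge)→89040, (A,nl_idx)→112620, (D,nl_idx)→117360 …(+2); best=11340 via (A,hash)
  {ABCE}: card=20000; try (B,hash)→7560, (E,hash)→10960, (B,nl_idx)→50160, (B,merge)→54960, (E,nl_idx)→60560, (E,merge)→71610 …(+2); best=7560 via (B,hash)
  {ABCDE}: card=300000; try (D,hash)→32960, (E,hash)→87340, (D,merge)→330560, (D,nl_idx)→487560, (E,nl_idx)→887340, (E,merge)→1309590 …(+2); best=32960 via (D,hash)

32960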